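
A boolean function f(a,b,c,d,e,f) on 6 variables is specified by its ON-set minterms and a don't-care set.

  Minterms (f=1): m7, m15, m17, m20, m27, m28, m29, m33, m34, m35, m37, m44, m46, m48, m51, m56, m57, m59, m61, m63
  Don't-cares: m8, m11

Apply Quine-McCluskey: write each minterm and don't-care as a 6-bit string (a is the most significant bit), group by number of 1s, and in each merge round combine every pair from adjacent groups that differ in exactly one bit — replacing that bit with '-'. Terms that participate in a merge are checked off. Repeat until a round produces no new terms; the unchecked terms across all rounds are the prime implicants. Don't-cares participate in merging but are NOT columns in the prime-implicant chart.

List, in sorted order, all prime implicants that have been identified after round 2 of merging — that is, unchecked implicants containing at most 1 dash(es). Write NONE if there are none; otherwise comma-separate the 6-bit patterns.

size-2^0 implicants → 000111(✓)  001000  001011(✓)  001111(✓)  010001  010100(✓)  011011(✓)  011100(✓)  011101(✓)  100001(✓)  100010(✓)  100011(✓)  100101(✓)  101100(✓)  101110(✓)  110000(✓)  110011(✓)  111000(✓)  111001(✓)  111011(✓)  111101(✓)  111111(✓)
size-2^1 implicants → -11011  -11101  0-1011  00-111  001-11  01-100  01110-  1-0011  100-01  1000-1  10001-  1011-0  11-000  11-011  111-01(✓)  111-11(✓)  1110-1(✓)  11100-  1111-1(✓)
size-2^2 implicants → 111--1
Unchecked terms (primes): -11011, -11101, 0-1011, 00-111, 001-11, 001000, 01-100, 010001, 01110-, 1-0011, 100-01, 1000-1, 10001-, 1011-0, 11-000, 11-011, 111--1, 11100-

-11011, -11101, 0-1011, 00-111, 001-11, 001000, 01-100, 010001, 01110-, 1-0011, 100-01, 1000-1, 10001-, 1011-0, 11-000, 11-011, 11100-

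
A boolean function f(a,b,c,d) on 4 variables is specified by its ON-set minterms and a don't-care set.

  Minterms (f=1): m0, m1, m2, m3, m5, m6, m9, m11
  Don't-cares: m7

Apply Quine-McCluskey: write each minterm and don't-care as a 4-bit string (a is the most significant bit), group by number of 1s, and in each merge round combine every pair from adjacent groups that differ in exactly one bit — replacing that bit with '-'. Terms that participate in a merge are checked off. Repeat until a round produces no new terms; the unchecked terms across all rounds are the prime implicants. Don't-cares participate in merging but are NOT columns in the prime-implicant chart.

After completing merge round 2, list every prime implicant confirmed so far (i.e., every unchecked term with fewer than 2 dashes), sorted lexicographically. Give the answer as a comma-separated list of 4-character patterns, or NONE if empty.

NONE

size-2^0 implicants → 0000(✓)  0001(✓)  0010(✓)  0011(✓)  0101(✓)  0110(✓)  0111(✓)  1001(✓)  1011(✓)
size-2^1 implicants → -001(✓)  -011(✓)  0-01(✓)  0-10(✓)  0-11(✓)  00-0(✓)  00-1(✓)  000-(✓)  001-(✓)  01-1(✓)  011-(✓)  10-1(✓)
size-2^2 implicants → -0-1  0--1  0-1-  00--
Unchecked terms (primes): -0-1, 0--1, 0-1-, 00--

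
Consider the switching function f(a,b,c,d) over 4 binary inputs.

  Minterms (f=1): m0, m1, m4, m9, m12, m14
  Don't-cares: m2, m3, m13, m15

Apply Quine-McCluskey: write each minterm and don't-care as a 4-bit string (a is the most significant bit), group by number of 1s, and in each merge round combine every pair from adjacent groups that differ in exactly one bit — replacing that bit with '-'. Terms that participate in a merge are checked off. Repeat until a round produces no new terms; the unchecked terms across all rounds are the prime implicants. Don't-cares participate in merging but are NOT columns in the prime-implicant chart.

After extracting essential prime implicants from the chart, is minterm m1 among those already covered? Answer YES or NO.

NO

Round 0: 0000✓ 0001✓ 0010✓ 0011✓ 0100✓ 1001✓ 1100✓ 1101✓ 1110✓ 1111✓
Round 1: -001 -100 0-00 00-0✓ 00-1✓ 000-✓ 001-✓ 1-01 11-0✓ 11-1✓ 110-✓ 111-✓
Round 2: 00-- 11--
PIs = {-001, -100, 0-00, 00--, 1-01, 11--}
Coverage chart:
  m0: 0-00,00--
  m1: -001,00--
  m4: -100,0-00
  m9: -001,1-01
  m12: -100,11--
  m14: 11-- ←essential
Essential: 11--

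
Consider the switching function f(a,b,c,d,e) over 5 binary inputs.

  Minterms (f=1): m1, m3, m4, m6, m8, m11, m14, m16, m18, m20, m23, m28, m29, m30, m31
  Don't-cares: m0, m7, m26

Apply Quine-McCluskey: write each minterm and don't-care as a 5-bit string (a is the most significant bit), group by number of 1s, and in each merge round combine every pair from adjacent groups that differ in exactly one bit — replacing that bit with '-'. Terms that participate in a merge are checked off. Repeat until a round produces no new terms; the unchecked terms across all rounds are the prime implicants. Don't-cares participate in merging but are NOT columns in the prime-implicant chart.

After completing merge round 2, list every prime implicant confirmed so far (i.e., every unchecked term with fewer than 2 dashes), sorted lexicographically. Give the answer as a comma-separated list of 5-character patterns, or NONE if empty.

-0111, -1110, 0-000, 0-011, 0-110, 00-11, 000-1, 0000-, 001-0, 0011-, 1-010, 1-100, 1-111, 100-0, 11-10

size-2^0 implicants → 00000(✓)  00001(✓)  00011(✓)  00100(✓)  00110(✓)  00111(✓)  01000(✓)  01011(✓)  01110(✓)  10000(✓)  10010(✓)  10100(✓)  10111(✓)  11010(✓)  11100(✓)  11101(✓)  11110(✓)  11111(✓)
size-2^1 implicants → -0000(✓)  -0100(✓)  -0111  -1110  0-000  0-011  0-110  00-00(✓)  00-11  000-1  0000-  001-0  0011-  1-010  1-100  1-111  10-00(✓)  100-0  11-10  111-0(✓)  111-1(✓)  1110-(✓)  1111-(✓)
size-2^2 implicants → -0-00  111--
Unchecked terms (primes): -0-00, -0111, -1110, 0-000, 0-011, 0-110, 00-11, 000-1, 0000-, 001-0, 0011-, 1-010, 1-100, 1-111, 100-0, 11-10, 111--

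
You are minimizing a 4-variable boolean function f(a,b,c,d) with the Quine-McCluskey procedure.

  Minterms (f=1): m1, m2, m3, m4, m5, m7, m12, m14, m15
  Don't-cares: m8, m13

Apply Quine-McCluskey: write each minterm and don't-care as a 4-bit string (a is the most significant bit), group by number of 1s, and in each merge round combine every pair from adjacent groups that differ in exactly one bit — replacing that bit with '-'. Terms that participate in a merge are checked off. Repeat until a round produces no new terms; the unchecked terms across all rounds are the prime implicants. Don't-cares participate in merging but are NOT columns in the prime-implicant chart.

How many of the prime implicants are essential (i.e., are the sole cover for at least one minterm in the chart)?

4

[col 0] 0001*, 0010*, 0011*, 0100*, 0101*, 0111*, 1000*, 1100*, 1101*, 1110*, 1111*
[col 1] -100*, -101*, -111*, 0-01*, 0-11*, 00-1*, 001-, 01-1*, 010-*, 1-00, 11-0*, 11-1*, 110-*, 111-*
[col 2] -1-1, -10-, 0--1, 11--
Prime implicants: -1-1, -10-, 0--1, 001-, 1-00, 11--
PI chart (minterm → PIs covering it):
  1 | 0--1  (sole → essential)
  2 | 001-  (sole → essential)
  3 | 0--1,001-
  4 | -10-  (sole → essential)
  5 | -1-1,-10-,0--1
  7 | -1-1,0--1
  12 | -10-,1-00,11--
  14 | 11--  (sole → essential)
  15 | -1-1,11--
Essential prime implicants: -10-, 0--1, 001-, 11--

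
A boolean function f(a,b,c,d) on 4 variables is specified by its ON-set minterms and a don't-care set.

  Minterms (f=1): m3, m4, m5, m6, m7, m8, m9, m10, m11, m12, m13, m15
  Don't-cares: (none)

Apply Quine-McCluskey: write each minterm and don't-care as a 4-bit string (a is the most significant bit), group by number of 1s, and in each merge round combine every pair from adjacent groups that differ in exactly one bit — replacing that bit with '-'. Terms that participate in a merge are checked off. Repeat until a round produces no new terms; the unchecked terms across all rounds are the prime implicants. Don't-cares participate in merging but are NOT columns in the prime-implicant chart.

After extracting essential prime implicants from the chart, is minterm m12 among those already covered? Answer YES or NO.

[col 0] 0011*, 0100*, 0101*, 0110*, 0111*, 1000*, 1001*, 1010*, 1011*, 1100*, 1101*, 1111*
[col 1] -011*, -100*, -101*, -111*, 0-11*, 01-0*, 01-1*, 010-*, 011-*, 1-00*, 1-01*, 1-11*, 10-0*, 10-1*, 100-*, 101-*, 11-1*, 110-*
[col 2] --11, -1-1, -10-, 01--, 1--1, 1-0-, 10--
Prime implicants: --11, -1-1, -10-, 01--, 1--1, 1-0-, 10--
PI chart (minterm → PIs covering it):
  3 | --11  (sole → essential)
  4 | -10-,01--
  5 | -1-1,-10-,01--
  6 | 01--  (sole → essential)
  7 | --11,-1-1,01--
  8 | 1-0-,10--
  9 | 1--1,1-0-,10--
  10 | 10--  (sole → essential)
  11 | --11,1--1,10--
  12 | -10-,1-0-
  13 | -1-1,-10-,1--1,1-0-
  15 | --11,-1-1,1--1
Essential prime implicants: --11, 01--, 10--

NO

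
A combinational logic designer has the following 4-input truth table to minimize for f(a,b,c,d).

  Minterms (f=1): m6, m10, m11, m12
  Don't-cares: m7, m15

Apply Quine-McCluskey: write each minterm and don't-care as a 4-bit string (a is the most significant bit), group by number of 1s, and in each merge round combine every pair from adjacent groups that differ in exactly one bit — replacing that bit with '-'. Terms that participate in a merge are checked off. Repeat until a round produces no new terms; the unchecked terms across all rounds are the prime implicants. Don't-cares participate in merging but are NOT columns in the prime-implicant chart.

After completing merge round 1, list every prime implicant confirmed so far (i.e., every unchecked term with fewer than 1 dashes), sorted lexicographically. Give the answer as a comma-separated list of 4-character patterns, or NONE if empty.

size-2^0 implicants → 0110(✓)  0111(✓)  1010(✓)  1011(✓)  1100  1111(✓)
size-2^1 implicants → -111  011-  1-11  101-
Unchecked terms (primes): -111, 011-, 1-11, 101-, 1100

1100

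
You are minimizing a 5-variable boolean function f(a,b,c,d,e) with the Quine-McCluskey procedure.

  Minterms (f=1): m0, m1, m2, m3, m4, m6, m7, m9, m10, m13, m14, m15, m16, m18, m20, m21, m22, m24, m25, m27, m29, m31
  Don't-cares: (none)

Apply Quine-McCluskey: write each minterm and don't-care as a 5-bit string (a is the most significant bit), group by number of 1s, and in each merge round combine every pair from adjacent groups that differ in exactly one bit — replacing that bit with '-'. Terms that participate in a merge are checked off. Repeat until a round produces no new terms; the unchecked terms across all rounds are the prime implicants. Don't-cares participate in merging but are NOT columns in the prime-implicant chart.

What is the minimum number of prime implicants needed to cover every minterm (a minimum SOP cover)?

8

[col 0] 00000*, 00001*, 00010*, 00011*, 00100*, 00110*, 00111*, 01001*, 01010*, 01101*, 01110*, 01111*, 10000*, 10010*, 10100*, 10101*, 10110*, 11000*, 11001*, 11011*, 11101*, 11111*
[col 1] -0000*, -0010*, -0100*, -0110*, -1001*, -1101*, -1111*, 0-001, 0-010*, 0-110*, 0-111*, 00-00*, 00-10*, 00-11*, 000-0*, 000-1*, 0000-*, 0001-*, 001-0*, 0011-*, 01-01*, 01-10*, 011-1*, 0111-*, 1-000, 1-101, 10-00*, 10-10*, 100-0*, 101-0*, 1010-, 11-01*, 11-11*, 110-1*, 1100-, 111-1*
[col 2] -0-00*, -0-10*, -00-0*, -01-0*, -1-01, -11-1, 0--10, 0-11-, 00--0*, 00-1-, 000--, 10--0*, 11--1
[col 3] -0--0
Prime implicants: -0--0, -1-01, -11-1, 0--10, 0-001, 0-11-, 00-1-, 000--, 1-000, 1-101, 1010-, 11--1, 1100-
PI chart (minterm → PIs covering it):
  0 | -0--0,000--
  1 | 0-001,000--
  2 | -0--0,0--10,00-1-,000--
  3 | 00-1-,000--
  4 | -0--0  (sole → essential)
  6 | -0--0,0--10,0-11-,00-1-
  7 | 0-11-,00-1-
  9 | -1-01,0-001
  10 | 0--10  (sole → essential)
  13 | -1-01,-11-1
  14 | 0--10,0-11-
  15 | -11-1,0-11-
  16 | -0--0,1-000
  18 | -0--0  (sole → essential)
  20 | -0--0,1010-
  21 | 1-101,1010-
  22 | -0--0  (sole → essential)
  24 | 1-000,1100-
  25 | -1-01,11--1,1100-
  27 | 11--1  (sole → essential)
  29 | -1-01,-11-1,1-101,11--1
  31 | -11-1,11--1
Essential prime implicants: -0--0, 0--10, 11--1
Petrick residual → -1-01, 0-11-, 000--, 1-000, 1-101
Minimum SOP uses 8 PIs: b'e' + bd'e + a'de' + a'cd + a'b'c' + ac'd'e' + acd'e + abe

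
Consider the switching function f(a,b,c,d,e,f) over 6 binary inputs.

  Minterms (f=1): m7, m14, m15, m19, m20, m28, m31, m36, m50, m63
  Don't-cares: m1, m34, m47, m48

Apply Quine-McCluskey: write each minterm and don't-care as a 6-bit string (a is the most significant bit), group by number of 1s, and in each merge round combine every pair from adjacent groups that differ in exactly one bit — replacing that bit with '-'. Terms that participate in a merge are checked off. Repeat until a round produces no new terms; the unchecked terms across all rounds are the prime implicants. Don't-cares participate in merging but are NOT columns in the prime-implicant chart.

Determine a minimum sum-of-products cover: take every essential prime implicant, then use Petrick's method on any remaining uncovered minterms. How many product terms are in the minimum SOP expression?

7

Round 0: 000001 000111✓ 001110✓ 001111✓ 010011 010100✓ 011100✓ 011111✓ 100010✓ 100100 101111✓ 110000✓ 110010✓ 111111✓
Round 1: -01111✓ -11111✓ 0-1111✓ 00-111 00111- 01-100 1-0010 1-1111✓ 1100-0
Round 2: --1111
PIs = {--1111, 00-111, 000001, 00111-, 01-100, 010011, 1-0010, 100100, 1100-0}
Coverage chart:
  m7: 00-111 ←essential
  m14: 00111- ←essential
  m15: --1111,00-111,00111-
  m19: 010011 ←essential
  m20: 01-100 ←essential
  m28: 01-100 ←essential
  m31: --1111 ←essential
  m36: 100100 ←essential
  m50: 1-0010,1100-0
  m63: --1111 ←essential
Essential: --1111, 00-111, 00111-, 01-100, 010011, 100100
Petrick residual → 1-0010
Min cover (7 terms): cdef + a'b'def + a'b'cde + a'bde'f' + a'bc'd'ef + ac'd'ef' + ab'c'de'f'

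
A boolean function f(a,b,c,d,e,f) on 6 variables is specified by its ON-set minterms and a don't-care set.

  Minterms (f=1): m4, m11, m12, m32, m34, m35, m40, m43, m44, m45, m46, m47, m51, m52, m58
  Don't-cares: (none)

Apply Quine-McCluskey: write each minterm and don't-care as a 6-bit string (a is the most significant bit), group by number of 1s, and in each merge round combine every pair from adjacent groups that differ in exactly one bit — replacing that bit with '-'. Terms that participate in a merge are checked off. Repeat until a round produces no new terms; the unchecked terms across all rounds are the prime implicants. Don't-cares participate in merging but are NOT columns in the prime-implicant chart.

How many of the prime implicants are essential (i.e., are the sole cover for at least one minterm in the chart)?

[col 0] 000100*, 001011*, 001100*, 100000*, 100010*, 100011*, 101000*, 101011*, 101100*, 101101*, 101110*, 101111*, 110011*, 110100, 111010
[col 1] -01011, -01100, 00-100, 1-0011, 10-000, 10-011, 1000-0, 10001-, 101-00, 101-11, 1011-0*, 1011-1*, 10110-*, 10111-*
[col 2] 1011--
Prime implicants: -01011, -01100, 00-100, 1-0011, 10-000, 10-011, 1000-0, 10001-, 101-00, 101-11, 1011--, 110100, 111010
PI chart (minterm → PIs covering it):
  4 | 00-100  (sole → essential)
  11 | -01011  (sole → essential)
  12 | -01100,00-100
  32 | 10-000,1000-0
  34 | 1000-0,10001-
  35 | 1-0011,10-011,10001-
  40 | 10-000,101-00
  43 | -01011,10-011,101-11
  44 | -01100,101-00,1011--
  45 | 1011--  (sole → essential)
  46 | 1011--  (sole → essential)
  47 | 101-11,1011--
  51 | 1-0011  (sole → essential)
  52 | 110100  (sole → essential)
  58 | 111010  (sole → essential)
Essential prime implicants: -01011, 00-100, 1-0011, 1011--, 110100, 111010

6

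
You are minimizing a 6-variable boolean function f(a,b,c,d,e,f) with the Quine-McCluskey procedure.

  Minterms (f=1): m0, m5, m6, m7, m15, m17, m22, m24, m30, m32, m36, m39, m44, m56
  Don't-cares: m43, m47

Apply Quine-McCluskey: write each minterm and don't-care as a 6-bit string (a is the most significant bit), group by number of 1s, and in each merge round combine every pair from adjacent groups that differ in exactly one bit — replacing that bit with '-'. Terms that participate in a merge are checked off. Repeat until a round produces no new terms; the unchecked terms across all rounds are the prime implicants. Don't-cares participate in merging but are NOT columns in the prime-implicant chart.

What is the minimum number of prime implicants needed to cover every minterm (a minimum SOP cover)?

8

size-2^0 implicants → 000000(✓)  000101(✓)  000110(✓)  000111(✓)  001111(✓)  010001  010110(✓)  011000(✓)  011110(✓)  100000(✓)  100100(✓)  100111(✓)  101011(✓)  101100(✓)  101111(✓)  111000(✓)
size-2^1 implicants → -00000  -00111(✓)  -01111(✓)  -11000  0-0110  00-111(✓)  0001-1  00011-  01-110  10-100  10-111(✓)  100-00  101-11
size-2^2 implicants → -0-111
Unchecked terms (primes): -0-111, -00000, -11000, 0-0110, 0001-1, 00011-, 01-110, 010001, 10-100, 100-00, 101-11
Minterm coverage:
  m0 ⊆ -00000 [E]
  m5 ⊆ 0001-1 [E]
  m6 ⊆ 0-0110,00011-
  m7 ⊆ -0-111,0001-1,00011-
  m15 ⊆ -0-111 [E]
  m17 ⊆ 010001 [E]
  m22 ⊆ 0-0110,01-110
  m24 ⊆ -11000 [E]
  m30 ⊆ 01-110 [E]
  m32 ⊆ -00000,100-00
  m36 ⊆ 10-100,100-00
  m39 ⊆ -0-111 [E]
  m44 ⊆ 10-100 [E]
  m56 ⊆ -11000 [E]
E = {-0-111, -00000, -11000, 0001-1, 01-110, 010001, 10-100}
Petrick residual → 0-0110
Cover = b'def + b'c'd'e'f' + bcd'e'f' + a'c'def' + a'b'c'df + a'bdef' + a'bc'd'e'f + ab'de'f'  |cover|=8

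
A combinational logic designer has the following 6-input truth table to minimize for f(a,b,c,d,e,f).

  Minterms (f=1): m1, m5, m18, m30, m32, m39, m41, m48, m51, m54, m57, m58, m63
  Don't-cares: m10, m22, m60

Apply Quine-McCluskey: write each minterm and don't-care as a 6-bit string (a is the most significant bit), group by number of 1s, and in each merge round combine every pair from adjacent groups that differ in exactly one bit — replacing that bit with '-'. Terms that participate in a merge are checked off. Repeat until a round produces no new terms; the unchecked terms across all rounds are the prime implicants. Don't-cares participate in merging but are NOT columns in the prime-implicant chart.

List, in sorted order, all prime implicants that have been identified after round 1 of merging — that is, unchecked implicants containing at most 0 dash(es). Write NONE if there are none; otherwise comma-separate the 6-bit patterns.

001010, 100111, 110011, 111010, 111100, 111111

Round 0: 000001✓ 000101✓ 001010 010010✓ 010110✓ 011110✓ 100000✓ 100111 101001✓ 110000✓ 110011 110110✓ 111001✓ 111010 111100 111111
Round 1: -10110 000-01 01-110 010-10 1-0000 1-1001
PIs = {-10110, 000-01, 001010, 01-110, 010-10, 1-0000, 1-1001, 100111, 110011, 111010, 111100, 111111}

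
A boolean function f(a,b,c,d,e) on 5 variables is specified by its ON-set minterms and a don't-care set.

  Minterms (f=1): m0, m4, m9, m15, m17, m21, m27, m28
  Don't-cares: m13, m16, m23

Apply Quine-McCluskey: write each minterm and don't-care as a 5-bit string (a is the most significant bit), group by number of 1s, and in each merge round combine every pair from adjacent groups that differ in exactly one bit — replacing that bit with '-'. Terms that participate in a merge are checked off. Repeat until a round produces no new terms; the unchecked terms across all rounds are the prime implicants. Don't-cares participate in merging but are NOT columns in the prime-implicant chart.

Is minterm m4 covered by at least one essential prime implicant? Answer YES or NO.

YES

Round 0: 00000✓ 00100✓ 01001✓ 01101✓ 01111✓ 10000✓ 10001✓ 10101✓ 10111✓ 11011 11100
Round 1: -0000 00-00 01-01 011-1 10-01 1000- 101-1
PIs = {-0000, 00-00, 01-01, 011-1, 10-01, 1000-, 101-1, 11011, 11100}
Coverage chart:
  m0: -0000,00-00
  m4: 00-00 ←essential
  m9: 01-01 ←essential
  m15: 011-1 ←essential
  m17: 10-01,1000-
  m21: 10-01,101-1
  m27: 11011 ←essential
  m28: 11100 ←essential
Essential: 00-00, 01-01, 011-1, 11011, 11100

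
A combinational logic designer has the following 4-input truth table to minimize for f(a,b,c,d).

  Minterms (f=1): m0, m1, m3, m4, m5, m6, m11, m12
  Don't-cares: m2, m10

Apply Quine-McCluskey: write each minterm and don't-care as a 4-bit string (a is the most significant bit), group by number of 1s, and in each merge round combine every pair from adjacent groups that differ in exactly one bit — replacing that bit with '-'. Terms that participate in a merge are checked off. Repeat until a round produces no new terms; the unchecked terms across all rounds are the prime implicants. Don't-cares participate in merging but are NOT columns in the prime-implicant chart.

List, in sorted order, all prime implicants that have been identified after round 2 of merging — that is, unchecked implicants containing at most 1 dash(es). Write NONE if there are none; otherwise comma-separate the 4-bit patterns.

-100

size-2^0 implicants → 0000(✓)  0001(✓)  0010(✓)  0011(✓)  0100(✓)  0101(✓)  0110(✓)  1010(✓)  1011(✓)  1100(✓)
size-2^1 implicants → -010(✓)  -011(✓)  -100  0-00(✓)  0-01(✓)  0-10(✓)  00-0(✓)  00-1(✓)  000-(✓)  001-(✓)  01-0(✓)  010-(✓)  101-(✓)
size-2^2 implicants → -01-  0--0  0-0-  00--
Unchecked terms (primes): -01-, -100, 0--0, 0-0-, 00--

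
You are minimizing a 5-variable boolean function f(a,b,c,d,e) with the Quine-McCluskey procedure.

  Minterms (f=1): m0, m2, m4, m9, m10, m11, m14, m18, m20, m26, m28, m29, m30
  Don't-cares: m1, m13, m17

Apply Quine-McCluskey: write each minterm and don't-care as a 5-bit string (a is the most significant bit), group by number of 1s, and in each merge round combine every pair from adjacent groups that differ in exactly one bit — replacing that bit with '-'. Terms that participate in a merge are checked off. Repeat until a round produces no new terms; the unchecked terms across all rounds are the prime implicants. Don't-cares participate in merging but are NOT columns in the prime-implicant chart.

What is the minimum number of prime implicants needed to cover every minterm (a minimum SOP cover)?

6

Round 0: 00000✓ 00001✓ 00010✓ 00100✓ 01001✓ 01010✓ 01011✓ 01101✓ 01110✓ 10001✓ 10010✓ 10100✓ 11010✓ 11100✓ 11101✓ 11110✓
Round 1: -0001 -0010✓ -0100 -1010✓ -1101 -1110✓ 0-001 0-010✓ 00-00 000-0 0000- 01-01 01-10✓ 010-1 0101- 1-010✓ 1-100 11-10✓ 111-0 1110-
Round 2: --010 -1-10
PIs = {--010, -0001, -0100, -1-10, -1101, 0-001, 00-00, 000-0, 0000-, 01-01, 010-1, 0101-, 1-100, 111-0, 1110-}
Coverage chart:
  m0: 00-00,000-0,0000-
  m2: --010,000-0
  m4: -0100,00-00
  m9: 0-001,01-01,010-1
  m10: --010,-1-10,0101-
  m11: 010-1,0101-
  m14: -1-10 ←essential
  m18: --010 ←essential
  m20: -0100,1-100
  m26: --010,-1-10
  m28: 1-100,111-0,1110-
  m29: -1101,1110-
  m30: -1-10,111-0
Essential: --010, -1-10
Petrick residual → -0100, 00-00, 010-1, 1110-
Min cover (6 terms): c'de' + b'cd'e' + bde' + a'b'd'e' + a'bc'e + abcd'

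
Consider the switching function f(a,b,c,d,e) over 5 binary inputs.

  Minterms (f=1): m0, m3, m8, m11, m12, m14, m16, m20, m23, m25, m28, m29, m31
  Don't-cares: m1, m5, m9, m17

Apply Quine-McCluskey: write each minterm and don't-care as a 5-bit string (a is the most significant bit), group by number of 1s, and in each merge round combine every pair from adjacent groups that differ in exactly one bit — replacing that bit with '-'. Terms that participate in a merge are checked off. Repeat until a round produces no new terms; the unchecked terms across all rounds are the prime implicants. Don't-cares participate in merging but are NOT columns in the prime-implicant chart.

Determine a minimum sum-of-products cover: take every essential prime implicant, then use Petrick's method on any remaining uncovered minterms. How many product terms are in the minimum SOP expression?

7

Round 0: 00000✓ 00001✓ 00011✓ 00101✓ 01000✓ 01001✓ 01011✓ 01100✓ 01110✓ 10000✓ 10001✓ 10100✓ 10111✓ 11001✓ 11100✓ 11101✓ 11111✓
Round 1: -0000✓ -0001✓ -1001✓ -1100 0-000✓ 0-001✓ 0-011✓ 00-01 000-1✓ 0000-✓ 01-00 010-1✓ 0100-✓ 011-0 1-001✓ 1-100 1-111 10-00 1000-✓ 11-01 111-1 1110-
Round 2: --001 -000- 0-0-1 0-00-
PIs = {--001, -000-, -1100, 0-0-1, 0-00-, 00-01, 01-00, 011-0, 1-100, 1-111, 10-00, 11-01, 111-1, 1110-}
Coverage chart:
  m0: -000-,0-00-
  m3: 0-0-1 ←essential
  m8: 0-00-,01-00
  m11: 0-0-1 ←essential
  m12: -1100,01-00,011-0
  m14: 011-0 ←essential
  m16: -000-,10-00
  m20: 1-100,10-00
  m23: 1-111 ←essential
  m25: --001,11-01
  m28: -1100,1-100,1110-
  m29: 11-01,111-1,1110-
  m31: 1-111,111-1
Essential: 0-0-1, 011-0, 1-111
Petrick residual → --001, 0-00-, 10-00, 1110-
Min cover (7 terms): c'd'e + a'c'e + a'c'd' + a'bce' + acde + ab'd'e' + abcd'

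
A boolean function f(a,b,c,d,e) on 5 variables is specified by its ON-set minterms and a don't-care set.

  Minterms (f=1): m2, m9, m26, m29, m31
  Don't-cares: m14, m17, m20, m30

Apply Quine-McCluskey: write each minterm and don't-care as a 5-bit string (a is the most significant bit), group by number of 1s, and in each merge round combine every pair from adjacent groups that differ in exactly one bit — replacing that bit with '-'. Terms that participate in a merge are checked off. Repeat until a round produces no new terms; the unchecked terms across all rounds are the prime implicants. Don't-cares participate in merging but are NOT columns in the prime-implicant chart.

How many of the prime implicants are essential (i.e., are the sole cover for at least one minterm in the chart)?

4

[col 0] 00010, 01001, 01110*, 10001, 10100, 11010*, 11101*, 11110*, 11111*
[col 1] -1110, 11-10, 111-1, 1111-
Prime implicants: -1110, 00010, 01001, 10001, 10100, 11-10, 111-1, 1111-
PI chart (minterm → PIs covering it):
  2 | 00010  (sole → essential)
  9 | 01001  (sole → essential)
  26 | 11-10  (sole → essential)
  29 | 111-1  (sole → essential)
  31 | 111-1,1111-
Essential prime implicants: 00010, 01001, 11-10, 111-1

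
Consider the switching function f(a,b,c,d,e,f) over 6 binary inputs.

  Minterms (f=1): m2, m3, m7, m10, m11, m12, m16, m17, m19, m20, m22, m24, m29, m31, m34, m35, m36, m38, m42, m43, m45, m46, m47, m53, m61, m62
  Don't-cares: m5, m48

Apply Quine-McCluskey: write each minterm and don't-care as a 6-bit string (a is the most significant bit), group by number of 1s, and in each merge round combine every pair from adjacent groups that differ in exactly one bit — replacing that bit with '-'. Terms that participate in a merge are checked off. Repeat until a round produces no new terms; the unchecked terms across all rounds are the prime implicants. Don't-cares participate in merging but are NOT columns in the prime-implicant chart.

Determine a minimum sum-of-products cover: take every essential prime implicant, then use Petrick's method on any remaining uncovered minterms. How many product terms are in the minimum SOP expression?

size-2^0 implicants → 000010(✓)  000011(✓)  000101(✓)  000111(✓)  001010(✓)  001011(✓)  001100  010000(✓)  010001(✓)  010011(✓)  010100(✓)  010110(✓)  011000(✓)  011101(✓)  011111(✓)  100010(✓)  100011(✓)  100100(✓)  100110(✓)  101010(✓)  101011(✓)  101101(✓)  101110(✓)  101111(✓)  110000(✓)  110101(✓)  111101(✓)  111110(✓)
size-2^1 implicants → -00010(✓)  -00011(✓)  -01010(✓)  -01011(✓)  -10000  -11101  0-0011  00-010(✓)  00-011(✓)  000-11  00001-(✓)  0001-1  00101-(✓)  01-000  010-00  0100-1  01000-  0101-0  0111-1  1-1101  1-1110  10-010(✓)  10-011(✓)  10-110(✓)  100-10(✓)  10001-(✓)  1001-0  101-10(✓)  101-11(✓)  10101-(✓)  1011-1  10111-(✓)  11-101
size-2^2 implicants → -0-010(✓)  -0-011(✓)  -0001-(✓)  -0101-(✓)  00-01-(✓)  10--10  10-01-(✓)  101-1-
size-2^3 implicants → -0-01-
Unchecked terms (primes): -0-01-, -10000, -11101, 0-0011, 000-11, 0001-1, 001100, 01-000, 010-00, 0100-1, 01000-, 0101-0, 0111-1, 1-1101, 1-1110, 10--10, 1001-0, 101-1-, 1011-1, 11-101
Minterm coverage:
  m2 ⊆ -0-01- [E]
  m3 ⊆ -0-01-,0-0011,000-11
  m7 ⊆ 000-11,0001-1
  m10 ⊆ -0-01- [E]
  m11 ⊆ -0-01- [E]
  m12 ⊆ 001100 [E]
  m16 ⊆ -10000,01-000,010-00,01000-
  m17 ⊆ 0100-1,01000-
  m19 ⊆ 0-0011,0100-1
  m20 ⊆ 010-00,0101-0
  m22 ⊆ 0101-0 [E]
  m24 ⊆ 01-000 [E]
  m29 ⊆ -11101,0111-1
  m31 ⊆ 0111-1 [E]
  m34 ⊆ -0-01-,10--10
  m35 ⊆ -0-01- [E]
  m36 ⊆ 1001-0 [E]
  m38 ⊆ 10--10,1001-0
  m42 ⊆ -0-01-,10--10,101-1-
  m43 ⊆ -0-01-,101-1-
  m45 ⊆ 1-1101,1011-1
  m46 ⊆ 1-1110,10--10,101-1-
  m47 ⊆ 101-1-,1011-1
  m53 ⊆ 11-101 [E]
  m61 ⊆ -11101,1-1101,11-101
  m62 ⊆ 1-1110 [E]
E = {-0-01-, 001100, 01-000, 0101-0, 0111-1, 1-1110, 1001-0, 11-101}
Petrick residual → 000-11, 0100-1, 1011-1
Cover = b'd'e + a'b'c'ef + a'b'cde'f' + a'bd'e'f' + a'bc'd'f + a'bc'df' + a'bcdf + acdef' + ab'c'df' + ab'cdf + abde'f  |cover|=11

11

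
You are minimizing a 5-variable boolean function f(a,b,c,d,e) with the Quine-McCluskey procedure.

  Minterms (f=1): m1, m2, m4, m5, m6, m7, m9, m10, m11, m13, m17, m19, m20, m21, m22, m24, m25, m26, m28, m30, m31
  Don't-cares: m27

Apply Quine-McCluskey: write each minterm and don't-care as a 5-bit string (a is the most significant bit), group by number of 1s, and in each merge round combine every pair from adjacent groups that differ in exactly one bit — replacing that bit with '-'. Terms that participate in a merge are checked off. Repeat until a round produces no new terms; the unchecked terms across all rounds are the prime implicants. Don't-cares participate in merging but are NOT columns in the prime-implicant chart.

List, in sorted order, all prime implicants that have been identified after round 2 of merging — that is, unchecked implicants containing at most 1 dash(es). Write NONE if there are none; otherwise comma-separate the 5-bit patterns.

Round 0: 00001✓ 00010✓ 00100✓ 00101✓ 00110✓ 00111✓ 01001✓ 01010✓ 01011✓ 01101✓ 10001✓ 10011✓ 10100✓ 10101✓ 10110✓ 11000✓ 11001✓ 11010✓ 11011✓ 11100✓ 11110✓ 11111✓
Round 1: -0001✓ -0100✓ -0101✓ -0110✓ -1001✓ -1010✓ -1011✓ 0-001✓ 0-010 0-101✓ 00-01✓ 00-10 001-0✓ 001-1✓ 0010-✓ 0011-✓ 01-01✓ 010-1✓ 0101-✓ 1-001✓ 1-011✓ 1-100✓ 1-110✓ 10-01✓ 100-1✓ 101-0✓ 1010-✓ 11-00✓ 11-10✓ 11-11✓ 110-0✓ 110-1✓ 1100-✓ 1101-✓ 111-0✓ 1111-✓
Round 2: --001 -0-01 -01-0 -010- -10-1 -101- 0--01 001-- 1-0-1 1-1-0 11--0 11-1- 110--
PIs = {--001, -0-01, -01-0, -010-, -10-1, -101-, 0--01, 0-010, 00-10, 001--, 1-0-1, 1-1-0, 11--0, 11-1-, 110--}

0-010, 00-10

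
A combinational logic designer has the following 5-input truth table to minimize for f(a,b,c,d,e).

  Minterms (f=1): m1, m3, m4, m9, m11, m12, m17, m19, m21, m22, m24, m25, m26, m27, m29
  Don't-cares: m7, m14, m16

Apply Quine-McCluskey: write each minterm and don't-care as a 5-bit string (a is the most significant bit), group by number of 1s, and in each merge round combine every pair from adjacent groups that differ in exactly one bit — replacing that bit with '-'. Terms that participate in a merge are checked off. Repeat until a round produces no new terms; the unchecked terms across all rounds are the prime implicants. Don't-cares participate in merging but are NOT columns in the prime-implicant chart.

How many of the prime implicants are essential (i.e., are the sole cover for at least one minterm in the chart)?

Round 0: 00001✓ 00011✓ 00100✓ 00111✓ 01001✓ 01011✓ 01100✓ 01110✓ 10000✓ 10001✓ 10011✓ 10101✓ 10110 11000✓ 11001✓ 11010✓ 11011✓ 11101✓
Round 1: -0001✓ -0011✓ -1001✓ -1011✓ 0-001✓ 0-011✓ 0-100 00-11 000-1✓ 010-1✓ 011-0 1-000✓ 1-001✓ 1-011✓ 1-101✓ 10-01✓ 100-1✓ 1000-✓ 11-01✓ 110-0✓ 110-1✓ 1100-✓ 1101-✓
Round 2: --001✓ --011✓ -00-1✓ -10-1✓ 0-0-1✓ 1--01 1-0-1✓ 1-00- 110--
Round 3: --0-1
PIs = {--0-1, 0-100, 00-11, 011-0, 1--01, 1-00-, 10110, 110--}
Coverage chart:
  m1: --0-1 ←essential
  m3: --0-1,00-11
  m4: 0-100 ←essential
  m9: --0-1 ←essential
  m11: --0-1 ←essential
  m12: 0-100,011-0
  m17: --0-1,1--01,1-00-
  m19: --0-1 ←essential
  m21: 1--01 ←essential
  m22: 10110 ←essential
  m24: 1-00-,110--
  m25: --0-1,1--01,1-00-,110--
  m26: 110-- ←essential
  m27: --0-1,110--
  m29: 1--01 ←essential
Essential: --0-1, 0-100, 1--01, 10110, 110--

5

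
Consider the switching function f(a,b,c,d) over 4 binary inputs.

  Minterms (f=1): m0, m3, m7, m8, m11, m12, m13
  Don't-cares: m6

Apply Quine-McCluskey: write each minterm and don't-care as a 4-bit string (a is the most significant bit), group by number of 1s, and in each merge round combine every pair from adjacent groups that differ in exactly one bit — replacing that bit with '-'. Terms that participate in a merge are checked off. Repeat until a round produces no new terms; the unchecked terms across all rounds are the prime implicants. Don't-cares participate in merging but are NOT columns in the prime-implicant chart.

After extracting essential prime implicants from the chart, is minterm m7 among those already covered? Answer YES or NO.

Round 0: 0000✓ 0011✓ 0110✓ 0111✓ 1000✓ 1011✓ 1100✓ 1101✓
Round 1: -000 -011 0-11 011- 1-00 110-
PIs = {-000, -011, 0-11, 011-, 1-00, 110-}
Coverage chart:
  m0: -000 ←essential
  m3: -011,0-11
  m7: 0-11,011-
  m8: -000,1-00
  m11: -011 ←essential
  m12: 1-00,110-
  m13: 110- ←essential
Essential: -000, -011, 110-

NO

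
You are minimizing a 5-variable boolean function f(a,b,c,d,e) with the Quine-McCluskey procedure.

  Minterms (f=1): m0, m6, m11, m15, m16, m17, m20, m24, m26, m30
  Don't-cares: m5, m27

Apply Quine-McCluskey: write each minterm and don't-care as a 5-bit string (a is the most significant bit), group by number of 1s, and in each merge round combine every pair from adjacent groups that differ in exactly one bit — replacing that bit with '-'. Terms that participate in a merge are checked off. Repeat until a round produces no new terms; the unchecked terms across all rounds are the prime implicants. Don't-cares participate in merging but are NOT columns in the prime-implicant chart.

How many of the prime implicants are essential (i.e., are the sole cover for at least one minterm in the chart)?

size-2^0 implicants → 00000(✓)  00101  00110  01011(✓)  01111(✓)  10000(✓)  10001(✓)  10100(✓)  11000(✓)  11010(✓)  11011(✓)  11110(✓)
size-2^1 implicants → -0000  -1011  01-11  1-000  10-00  1000-  11-10  110-0  1101-
Unchecked terms (primes): -0000, -1011, 00101, 00110, 01-11, 1-000, 10-00, 1000-, 11-10, 110-0, 1101-
Minterm coverage:
  m0 ⊆ -0000 [E]
  m6 ⊆ 00110 [E]
  m11 ⊆ -1011,01-11
  m15 ⊆ 01-11 [E]
  m16 ⊆ -0000,1-000,10-00,1000-
  m17 ⊆ 1000- [E]
  m20 ⊆ 10-00 [E]
  m24 ⊆ 1-000,110-0
  m26 ⊆ 11-10,110-0,1101-
  m30 ⊆ 11-10 [E]
E = {-0000, 00110, 01-11, 10-00, 1000-, 11-10}

6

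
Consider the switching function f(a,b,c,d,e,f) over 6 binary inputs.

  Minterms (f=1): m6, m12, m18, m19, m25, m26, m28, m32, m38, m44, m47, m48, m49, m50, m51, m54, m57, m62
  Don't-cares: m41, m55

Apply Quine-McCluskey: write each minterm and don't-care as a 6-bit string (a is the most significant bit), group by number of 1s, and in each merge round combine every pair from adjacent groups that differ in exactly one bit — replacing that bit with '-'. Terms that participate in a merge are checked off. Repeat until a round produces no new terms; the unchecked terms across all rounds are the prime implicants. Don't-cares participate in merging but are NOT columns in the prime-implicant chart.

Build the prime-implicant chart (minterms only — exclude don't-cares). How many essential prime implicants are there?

9

Round 0: 000110✓ 001100✓ 010010✓ 010011✓ 011001✓ 011010✓ 011100✓ 100000✓ 100110✓ 101001✓ 101100✓ 101111 110000✓ 110001✓ 110010✓ 110011✓ 110110✓ 110111✓ 111001✓ 111110✓
Round 1: -00110 -01100 -10010✓ -10011✓ -11001 0-1100 01-010 01001-✓ 1-0000 1-0110 1-1001 11-001 11-110 110-10✓ 110-11✓ 1100-0✓ 1100-1✓ 11000-✓ 11001-✓ 11011-✓
Round 2: -1001- 110-1- 1100--
PIs = {-00110, -01100, -1001-, -11001, 0-1100, 01-010, 1-0000, 1-0110, 1-1001, 101111, 11-001, 11-110, 110-1-, 1100--}
Coverage chart:
  m6: -00110 ←essential
  m12: -01100,0-1100
  m18: -1001-,01-010
  m19: -1001- ←essential
  m25: -11001 ←essential
  m26: 01-010 ←essential
  m28: 0-1100 ←essential
  m32: 1-0000 ←essential
  m38: -00110,1-0110
  m44: -01100 ←essential
  m47: 101111 ←essential
  m48: 1-0000,1100--
  m49: 11-001,1100--
  m50: -1001-,110-1-,1100--
  m51: -1001-,110-1-,1100--
  m54: 1-0110,11-110,110-1-
  m57: -11001,1-1001,11-001
  m62: 11-110 ←essential
Essential: -00110, -01100, -1001-, -11001, 0-1100, 01-010, 1-0000, 101111, 11-110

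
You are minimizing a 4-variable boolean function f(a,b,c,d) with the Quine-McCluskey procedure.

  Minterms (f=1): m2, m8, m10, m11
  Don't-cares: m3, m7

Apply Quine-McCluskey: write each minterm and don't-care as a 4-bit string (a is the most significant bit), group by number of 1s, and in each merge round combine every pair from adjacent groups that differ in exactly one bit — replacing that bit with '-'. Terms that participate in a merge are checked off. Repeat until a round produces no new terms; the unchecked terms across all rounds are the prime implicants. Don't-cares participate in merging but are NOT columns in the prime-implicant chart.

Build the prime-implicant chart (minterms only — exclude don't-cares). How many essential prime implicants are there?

[col 0] 0010*, 0011*, 0111*, 1000*, 1010*, 1011*
[col 1] -010*, -011*, 0-11, 001-*, 10-0, 101-*
[col 2] -01-
Prime implicants: -01-, 0-11, 10-0
PI chart (minterm → PIs covering it):
  2 | -01-  (sole → essential)
  8 | 10-0  (sole → essential)
  10 | -01-,10-0
  11 | -01-  (sole → essential)
Essential prime implicants: -01-, 10-0

2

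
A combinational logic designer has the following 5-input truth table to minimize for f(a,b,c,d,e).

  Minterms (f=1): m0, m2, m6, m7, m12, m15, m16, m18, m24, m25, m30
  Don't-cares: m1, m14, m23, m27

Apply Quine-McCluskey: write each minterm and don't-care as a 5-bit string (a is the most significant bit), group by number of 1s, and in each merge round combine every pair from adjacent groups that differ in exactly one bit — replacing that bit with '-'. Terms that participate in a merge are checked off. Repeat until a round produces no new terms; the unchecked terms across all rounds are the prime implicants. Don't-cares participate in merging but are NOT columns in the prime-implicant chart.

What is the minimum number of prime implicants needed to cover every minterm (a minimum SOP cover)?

5

Round 0: 00000✓ 00001✓ 00010✓ 00110✓ 00111✓ 01100✓ 01110✓ 01111✓ 10000✓ 10010✓ 10111✓ 11000✓ 11001✓ 11011✓ 11110✓
Round 1: -0000✓ -0010✓ -0111 -1110 0-110✓ 0-111✓ 00-10 000-0✓ 0000- 0011-✓ 011-0 0111-✓ 1-000 100-0✓ 110-1 1100-
Round 2: -00-0 0-11-
PIs = {-00-0, -0111, -1110, 0-11-, 00-10, 0000-, 011-0, 1-000, 110-1, 1100-}
Coverage chart:
  m0: -00-0,0000-
  m2: -00-0,00-10
  m6: 0-11-,00-10
  m7: -0111,0-11-
  m12: 011-0 ←essential
  m15: 0-11- ←essential
  m16: -00-0,1-000
  m18: -00-0 ←essential
  m24: 1-000,1100-
  m25: 110-1,1100-
  m30: -1110 ←essential
Essential: -00-0, -1110, 0-11-, 011-0
Petrick residual → 1100-
Min cover (5 terms): b'c'e' + bcde' + a'cd + a'bce' + abc'd'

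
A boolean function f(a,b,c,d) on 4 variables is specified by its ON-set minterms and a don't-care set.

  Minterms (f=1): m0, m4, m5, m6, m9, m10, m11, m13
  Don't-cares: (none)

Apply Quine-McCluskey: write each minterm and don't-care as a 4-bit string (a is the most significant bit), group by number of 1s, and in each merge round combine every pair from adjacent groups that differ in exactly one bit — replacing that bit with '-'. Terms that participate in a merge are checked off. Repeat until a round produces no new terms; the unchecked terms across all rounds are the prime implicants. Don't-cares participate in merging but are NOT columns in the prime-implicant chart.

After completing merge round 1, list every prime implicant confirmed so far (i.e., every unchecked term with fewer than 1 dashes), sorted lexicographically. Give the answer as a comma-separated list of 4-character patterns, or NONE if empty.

NONE

[col 0] 0000*, 0100*, 0101*, 0110*, 1001*, 1010*, 1011*, 1101*
[col 1] -101, 0-00, 01-0, 010-, 1-01, 10-1, 101-
Prime implicants: -101, 0-00, 01-0, 010-, 1-01, 10-1, 101-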